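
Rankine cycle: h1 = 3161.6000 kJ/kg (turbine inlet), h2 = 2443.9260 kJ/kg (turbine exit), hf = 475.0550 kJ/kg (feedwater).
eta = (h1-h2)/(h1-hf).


W = 717.6740 kJ/kg
Q_in = 2686.5450 kJ/kg
eta = 0.2671 = 26.7136%

eta = 26.7136%


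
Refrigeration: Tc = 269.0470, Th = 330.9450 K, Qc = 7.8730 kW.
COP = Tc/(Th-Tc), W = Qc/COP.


COP = 269.0470 / 61.8980 = 4.3466
W = 7.8730 / 4.3466 = 1.8113 kW

COP = 4.3466, W = 1.8113 kW


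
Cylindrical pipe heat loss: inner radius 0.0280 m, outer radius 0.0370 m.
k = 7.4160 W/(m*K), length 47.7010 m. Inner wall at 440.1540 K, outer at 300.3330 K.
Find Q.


dT = 139.8210 K
ln(ro/ri) = 0.2787
Q = 2*pi*7.4160*47.7010*139.8210 / 0.2787 = 1115043.0213 W

1115043.0213 W


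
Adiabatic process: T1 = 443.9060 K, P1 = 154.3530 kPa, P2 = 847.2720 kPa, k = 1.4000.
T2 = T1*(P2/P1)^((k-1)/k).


(k-1)/k = 0.2857
(P2/P1)^exp = 1.6266
T2 = 443.9060 * 1.6266 = 722.0694 K

722.0694 K


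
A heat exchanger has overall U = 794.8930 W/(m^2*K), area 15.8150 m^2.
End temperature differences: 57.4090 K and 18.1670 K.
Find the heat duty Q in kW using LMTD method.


LMTD = 34.1059 K
Q = 794.8930 * 15.8150 * 34.1059 = 428752.6082 W = 428.7526 kW

428.7526 kW


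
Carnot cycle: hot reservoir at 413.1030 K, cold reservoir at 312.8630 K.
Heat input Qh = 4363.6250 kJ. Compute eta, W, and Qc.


eta = 1 - 312.8630/413.1030 = 0.2427
W = 0.2427 * 4363.6250 = 1058.8395 kJ
Qc = 4363.6250 - 1058.8395 = 3304.7855 kJ

eta = 24.2651%, W = 1058.8395 kJ, Qc = 3304.7855 kJ


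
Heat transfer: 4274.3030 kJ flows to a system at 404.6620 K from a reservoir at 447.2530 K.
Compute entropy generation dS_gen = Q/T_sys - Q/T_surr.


dS_sys = 4274.3030/404.6620 = 10.5626 kJ/K
dS_surr = -4274.3030/447.2530 = -9.5568 kJ/K
dS_gen = 10.5626 - 9.5568 = 1.0059 kJ/K (irreversible)

dS_gen = 1.0059 kJ/K, irreversible


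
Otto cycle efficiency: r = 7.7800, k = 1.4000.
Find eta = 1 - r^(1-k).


r^(k-1) = 2.2719
eta = 1 - 1/2.2719 = 0.5598 = 55.9842%

55.9842%


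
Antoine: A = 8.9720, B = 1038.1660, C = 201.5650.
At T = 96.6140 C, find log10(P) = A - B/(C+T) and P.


C+T = 298.1790
B/(C+T) = 3.4817
log10(P) = 8.9720 - 3.4817 = 5.4903
P = 10^5.4903 = 309252.2197 mmHg

309252.2197 mmHg


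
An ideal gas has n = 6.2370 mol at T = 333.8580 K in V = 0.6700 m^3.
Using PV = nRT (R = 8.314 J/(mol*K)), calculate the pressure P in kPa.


P = nRT/V = 6.2370 * 8.314 * 333.8580 / 0.6700
= 17312.0123 / 0.6700 = 25838.8243 Pa = 25.8388 kPa

25.8388 kPa


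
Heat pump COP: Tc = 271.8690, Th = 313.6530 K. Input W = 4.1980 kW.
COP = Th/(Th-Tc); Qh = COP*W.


COP = 313.6530 / 41.7840 = 7.5065
Qh = 7.5065 * 4.1980 = 31.5124 kW

COP = 7.5065, Qh = 31.5124 kW


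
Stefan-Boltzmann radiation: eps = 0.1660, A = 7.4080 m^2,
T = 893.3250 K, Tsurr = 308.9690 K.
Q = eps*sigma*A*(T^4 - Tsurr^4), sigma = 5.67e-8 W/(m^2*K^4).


T^4 = 6.3685e+11
Tsurr^4 = 9.1130e+09
Q = 0.1660 * 5.67e-8 * 7.4080 * 6.2774e+11 = 43769.4091 W

43769.4091 W


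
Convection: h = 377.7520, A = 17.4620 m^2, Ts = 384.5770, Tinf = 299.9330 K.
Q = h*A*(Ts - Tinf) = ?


dT = 84.6440 K
Q = 377.7520 * 17.4620 * 84.6440 = 558337.6763 W

558337.6763 W


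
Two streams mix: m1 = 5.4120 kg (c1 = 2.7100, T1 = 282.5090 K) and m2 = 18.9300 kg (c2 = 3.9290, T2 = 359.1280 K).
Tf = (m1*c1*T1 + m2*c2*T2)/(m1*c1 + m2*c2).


num = 30853.9173
den = 89.0425
Tf = 346.5078 K

346.5078 K


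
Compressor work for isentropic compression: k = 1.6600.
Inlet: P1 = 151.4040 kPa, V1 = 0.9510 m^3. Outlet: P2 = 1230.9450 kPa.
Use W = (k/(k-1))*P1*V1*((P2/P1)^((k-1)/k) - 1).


(k-1)/k = 0.3976
(P2/P1)^exp = 2.3006
W = 2.5152 * 151.4040 * 0.9510 * (2.3006 - 1) = 471.0175 kJ

471.0175 kJ


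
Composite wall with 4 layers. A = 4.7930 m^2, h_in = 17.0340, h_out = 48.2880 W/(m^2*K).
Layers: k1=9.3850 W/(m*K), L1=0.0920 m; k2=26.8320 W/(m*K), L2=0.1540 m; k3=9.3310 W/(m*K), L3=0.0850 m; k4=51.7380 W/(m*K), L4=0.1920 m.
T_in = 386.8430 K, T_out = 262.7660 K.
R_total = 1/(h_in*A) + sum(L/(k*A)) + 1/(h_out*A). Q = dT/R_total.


R_conv_in = 1/(17.0340*4.7930) = 0.0122
R_1 = 0.0920/(9.3850*4.7930) = 0.0020
R_2 = 0.1540/(26.8320*4.7930) = 0.0012
R_3 = 0.0850/(9.3310*4.7930) = 0.0019
R_4 = 0.1920/(51.7380*4.7930) = 0.0008
R_conv_out = 1/(48.2880*4.7930) = 0.0043
R_total = 0.0225 K/W
Q = 124.0770 / 0.0225 = 5517.8379 W

R_total = 0.0225 K/W, Q = 5517.8379 W


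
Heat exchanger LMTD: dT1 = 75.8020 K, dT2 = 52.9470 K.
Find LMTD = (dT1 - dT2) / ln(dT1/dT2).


dT1/dT2 = 1.4317
ln(dT1/dT2) = 0.3588
LMTD = 22.8550 / 0.3588 = 63.6925 K

63.6925 K


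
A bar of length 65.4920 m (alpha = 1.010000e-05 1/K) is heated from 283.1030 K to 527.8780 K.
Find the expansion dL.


dT = 244.7750 K
dL = 1.010000e-05 * 65.4920 * 244.7750 = 0.161911 m
L_final = 65.653911 m

dL = 0.161911 m


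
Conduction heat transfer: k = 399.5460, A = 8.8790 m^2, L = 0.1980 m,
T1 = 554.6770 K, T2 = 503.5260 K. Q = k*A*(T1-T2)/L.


dT = 51.1510 K
Q = 399.5460 * 8.8790 * 51.1510 / 0.1980 = 916473.2250 W

916473.2250 W


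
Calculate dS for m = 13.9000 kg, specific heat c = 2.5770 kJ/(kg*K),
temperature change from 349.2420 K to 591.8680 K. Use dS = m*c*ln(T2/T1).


T2/T1 = 1.6947
ln(T2/T1) = 0.5275
dS = 13.9000 * 2.5770 * 0.5275 = 18.8959 kJ/K

18.8959 kJ/K


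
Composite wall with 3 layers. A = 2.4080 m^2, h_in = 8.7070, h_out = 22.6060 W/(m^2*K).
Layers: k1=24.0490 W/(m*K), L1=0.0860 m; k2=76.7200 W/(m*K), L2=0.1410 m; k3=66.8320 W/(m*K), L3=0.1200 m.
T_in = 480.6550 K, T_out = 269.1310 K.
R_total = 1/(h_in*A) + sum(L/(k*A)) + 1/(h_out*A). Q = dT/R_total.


R_conv_in = 1/(8.7070*2.4080) = 0.0477
R_1 = 0.0860/(24.0490*2.4080) = 0.0015
R_2 = 0.1410/(76.7200*2.4080) = 0.0008
R_3 = 0.1200/(66.8320*2.4080) = 0.0007
R_conv_out = 1/(22.6060*2.4080) = 0.0184
R_total = 0.0691 K/W
Q = 211.5240 / 0.0691 = 3062.9181 W

R_total = 0.0691 K/W, Q = 3062.9181 W


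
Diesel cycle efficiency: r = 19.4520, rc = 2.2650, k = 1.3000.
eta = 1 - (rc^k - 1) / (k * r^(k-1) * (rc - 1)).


r^(k-1) = 2.4361
rc^k = 2.8946
eta = 0.5271 = 52.7073%

52.7073%


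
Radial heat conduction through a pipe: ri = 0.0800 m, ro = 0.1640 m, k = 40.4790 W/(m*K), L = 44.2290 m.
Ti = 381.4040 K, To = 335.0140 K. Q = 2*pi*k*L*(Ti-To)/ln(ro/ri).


dT = 46.3900 K
ln(ro/ri) = 0.7178
Q = 2*pi*40.4790*44.2290*46.3900 / 0.7178 = 726965.1750 W

726965.1750 W


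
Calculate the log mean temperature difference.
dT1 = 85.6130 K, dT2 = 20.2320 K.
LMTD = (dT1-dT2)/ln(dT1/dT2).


dT1/dT2 = 4.2316
ln(dT1/dT2) = 1.4426
LMTD = 65.3810 / 1.4426 = 45.3225 K

45.3225 K


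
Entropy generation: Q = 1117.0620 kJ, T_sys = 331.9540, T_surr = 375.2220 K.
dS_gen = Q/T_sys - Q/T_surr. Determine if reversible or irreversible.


dS_sys = 1117.0620/331.9540 = 3.3651 kJ/K
dS_surr = -1117.0620/375.2220 = -2.9771 kJ/K
dS_gen = 3.3651 - 2.9771 = 0.3880 kJ/K (irreversible)

dS_gen = 0.3880 kJ/K, irreversible


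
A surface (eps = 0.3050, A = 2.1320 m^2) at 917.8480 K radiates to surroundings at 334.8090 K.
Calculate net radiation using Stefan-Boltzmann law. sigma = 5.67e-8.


T^4 = 7.0971e+11
Tsurr^4 = 1.2566e+10
Q = 0.3050 * 5.67e-8 * 2.1320 * 6.9715e+11 = 25703.6574 W

25703.6574 W


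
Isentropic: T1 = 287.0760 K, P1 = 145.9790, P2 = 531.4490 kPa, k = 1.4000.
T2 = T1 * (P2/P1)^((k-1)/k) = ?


(k-1)/k = 0.2857
(P2/P1)^exp = 1.4466
T2 = 287.0760 * 1.4466 = 415.2709 K

415.2709 K


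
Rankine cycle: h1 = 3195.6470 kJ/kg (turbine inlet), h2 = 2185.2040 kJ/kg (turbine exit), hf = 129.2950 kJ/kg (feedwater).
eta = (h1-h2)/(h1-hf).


W = 1010.4430 kJ/kg
Q_in = 3066.3520 kJ/kg
eta = 0.3295 = 32.9526%

eta = 32.9526%


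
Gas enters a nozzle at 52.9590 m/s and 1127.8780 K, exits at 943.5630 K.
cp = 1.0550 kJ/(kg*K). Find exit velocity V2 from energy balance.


dT = 184.3150 K
2*cp*1000*dT = 388904.6500
V1^2 = 2804.6557
V2 = sqrt(391709.3057) = 625.8668 m/s

625.8668 m/s


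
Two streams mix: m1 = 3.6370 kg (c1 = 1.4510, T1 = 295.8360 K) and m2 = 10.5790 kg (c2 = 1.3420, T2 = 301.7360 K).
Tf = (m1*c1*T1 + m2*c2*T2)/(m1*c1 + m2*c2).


num = 5844.9629
den = 19.4743
Tf = 300.1372 K

300.1372 K


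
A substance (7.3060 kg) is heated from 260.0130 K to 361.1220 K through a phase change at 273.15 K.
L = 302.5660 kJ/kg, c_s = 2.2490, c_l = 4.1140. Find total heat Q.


Q1 (sensible, solid) = 7.3060 * 2.2490 * 13.1370 = 215.8566 kJ
Q2 (latent) = 7.3060 * 302.5660 = 2210.5472 kJ
Q3 (sensible, liquid) = 7.3060 * 4.1140 * 87.9720 = 2644.1642 kJ
Q_total = 5070.5680 kJ

5070.5680 kJ


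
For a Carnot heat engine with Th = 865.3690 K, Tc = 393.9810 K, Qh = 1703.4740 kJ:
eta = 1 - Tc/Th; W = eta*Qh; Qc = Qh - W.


eta = 1 - 393.9810/865.3690 = 0.5447
W = 0.5447 * 1703.4740 = 927.9246 kJ
Qc = 1703.4740 - 927.9246 = 775.5494 kJ

eta = 54.4725%, W = 927.9246 kJ, Qc = 775.5494 kJ


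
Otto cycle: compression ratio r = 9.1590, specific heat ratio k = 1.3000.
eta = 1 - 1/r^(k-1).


r^(k-1) = 1.9434
eta = 1 - 1/1.9434 = 0.4854 = 48.5429%

48.5429%


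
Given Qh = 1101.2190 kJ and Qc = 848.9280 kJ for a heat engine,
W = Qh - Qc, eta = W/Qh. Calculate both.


W = 1101.2190 - 848.9280 = 252.2910 kJ
eta = 252.2910 / 1101.2190 = 0.2291 = 22.9102%

W = 252.2910 kJ, eta = 22.9102%


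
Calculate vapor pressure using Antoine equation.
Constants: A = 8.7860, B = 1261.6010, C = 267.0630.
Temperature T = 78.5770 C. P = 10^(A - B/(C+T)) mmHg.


C+T = 345.6400
B/(C+T) = 3.6500
log10(P) = 8.7860 - 3.6500 = 5.1360
P = 10^5.1360 = 136759.2159 mmHg

136759.2159 mmHg


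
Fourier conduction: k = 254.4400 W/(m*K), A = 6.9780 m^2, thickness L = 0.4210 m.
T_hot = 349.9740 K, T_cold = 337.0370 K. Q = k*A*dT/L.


dT = 12.9370 K
Q = 254.4400 * 6.9780 * 12.9370 / 0.4210 = 54559.1800 W

54559.1800 W


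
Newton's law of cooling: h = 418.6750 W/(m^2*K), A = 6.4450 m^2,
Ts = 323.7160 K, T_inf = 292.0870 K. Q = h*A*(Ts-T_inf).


dT = 31.6290 K
Q = 418.6750 * 6.4450 * 31.6290 = 85346.4403 W

85346.4403 W


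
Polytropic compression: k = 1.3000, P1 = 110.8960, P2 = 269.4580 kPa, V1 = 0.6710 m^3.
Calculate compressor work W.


(k-1)/k = 0.2308
(P2/P1)^exp = 1.2274
W = 4.3333 * 110.8960 * 0.6710 * (1.2274 - 1) = 73.3182 kJ

73.3182 kJ


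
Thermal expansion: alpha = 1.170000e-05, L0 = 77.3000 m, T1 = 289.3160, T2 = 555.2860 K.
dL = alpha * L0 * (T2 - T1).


dT = 265.9700 K
dL = 1.170000e-05 * 77.3000 * 265.9700 = 0.240546 m
L_final = 77.540546 m

dL = 0.240546 m


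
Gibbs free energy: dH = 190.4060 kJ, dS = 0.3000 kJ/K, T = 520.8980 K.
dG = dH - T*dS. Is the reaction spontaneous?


T*dS = 520.8980 * 0.3000 = 156.2694 kJ
dG = 190.4060 - 156.2694 = 34.1366 kJ (non-spontaneous)

dG = 34.1366 kJ, non-spontaneous


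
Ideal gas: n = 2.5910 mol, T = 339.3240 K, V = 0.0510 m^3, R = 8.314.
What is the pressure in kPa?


P = nRT/V = 2.5910 * 8.314 * 339.3240 / 0.0510
= 7309.5731 / 0.0510 = 143324.9619 Pa = 143.3250 kPa

143.3250 kPa


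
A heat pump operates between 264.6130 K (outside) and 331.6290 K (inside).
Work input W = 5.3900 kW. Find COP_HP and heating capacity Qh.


COP = 331.6290 / 67.0160 = 4.9485
Qh = 4.9485 * 5.3900 = 26.6724 kW

COP = 4.9485, Qh = 26.6724 kW


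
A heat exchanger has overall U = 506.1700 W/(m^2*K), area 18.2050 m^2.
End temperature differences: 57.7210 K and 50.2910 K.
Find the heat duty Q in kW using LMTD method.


LMTD = 53.9207 K
Q = 506.1700 * 18.2050 * 53.9207 = 496869.8889 W = 496.8699 kW

496.8699 kW


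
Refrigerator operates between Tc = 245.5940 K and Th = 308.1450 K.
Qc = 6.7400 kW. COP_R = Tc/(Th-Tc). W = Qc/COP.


COP = 245.5940 / 62.5510 = 3.9263
W = 6.7400 / 3.9263 = 1.7166 kW

COP = 3.9263, W = 1.7166 kW


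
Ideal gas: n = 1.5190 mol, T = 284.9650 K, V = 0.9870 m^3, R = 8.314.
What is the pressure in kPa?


P = nRT/V = 1.5190 * 8.314 * 284.9650 / 0.9870
= 3598.8133 / 0.9870 = 3646.2141 Pa = 3.6462 kPa

3.6462 kPa


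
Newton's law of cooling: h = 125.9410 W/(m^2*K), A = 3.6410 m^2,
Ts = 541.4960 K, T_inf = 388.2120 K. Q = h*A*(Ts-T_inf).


dT = 153.2840 K
Q = 125.9410 * 3.6410 * 153.2840 = 70288.5592 W

70288.5592 W


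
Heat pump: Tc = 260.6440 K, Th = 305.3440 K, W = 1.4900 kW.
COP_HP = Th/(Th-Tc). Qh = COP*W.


COP = 305.3440 / 44.7000 = 6.8310
Qh = 6.8310 * 1.4900 = 10.1781 kW

COP = 6.8310, Qh = 10.1781 kW


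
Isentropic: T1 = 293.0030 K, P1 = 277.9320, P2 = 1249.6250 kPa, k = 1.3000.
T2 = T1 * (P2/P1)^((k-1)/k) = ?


(k-1)/k = 0.2308
(P2/P1)^exp = 1.4147
T2 = 293.0030 * 1.4147 = 414.5030 K

414.5030 K


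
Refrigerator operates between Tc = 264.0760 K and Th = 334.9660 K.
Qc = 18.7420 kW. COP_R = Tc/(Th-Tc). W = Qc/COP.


COP = 264.0760 / 70.8900 = 3.7252
W = 18.7420 / 3.7252 = 5.0312 kW

COP = 3.7252, W = 5.0312 kW


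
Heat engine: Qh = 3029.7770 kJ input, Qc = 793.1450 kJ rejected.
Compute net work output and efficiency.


W = 3029.7770 - 793.1450 = 2236.6320 kJ
eta = 2236.6320 / 3029.7770 = 0.7382 = 73.8217%

W = 2236.6320 kJ, eta = 73.8217%


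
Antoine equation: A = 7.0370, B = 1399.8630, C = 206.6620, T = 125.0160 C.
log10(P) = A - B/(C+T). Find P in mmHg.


C+T = 331.6780
B/(C+T) = 4.2205
log10(P) = 7.0370 - 4.2205 = 2.8165
P = 10^2.8165 = 655.3175 mmHg

655.3175 mmHg


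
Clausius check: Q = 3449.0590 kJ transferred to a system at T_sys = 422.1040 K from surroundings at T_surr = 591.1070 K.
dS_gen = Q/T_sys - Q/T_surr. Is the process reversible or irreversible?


dS_sys = 3449.0590/422.1040 = 8.1711 kJ/K
dS_surr = -3449.0590/591.1070 = -5.8349 kJ/K
dS_gen = 8.1711 - 5.8349 = 2.3362 kJ/K (irreversible)

dS_gen = 2.3362 kJ/K, irreversible


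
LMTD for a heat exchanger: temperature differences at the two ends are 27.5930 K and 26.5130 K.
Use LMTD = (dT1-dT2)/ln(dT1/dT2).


dT1/dT2 = 1.0407
ln(dT1/dT2) = 0.0399
LMTD = 1.0800 / 0.0399 = 27.0494 K

27.0494 K


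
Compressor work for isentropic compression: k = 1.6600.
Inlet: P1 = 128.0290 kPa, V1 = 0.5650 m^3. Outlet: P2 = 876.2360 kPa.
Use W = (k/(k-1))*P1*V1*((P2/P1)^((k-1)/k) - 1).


(k-1)/k = 0.3976
(P2/P1)^exp = 2.1484
W = 2.5152 * 128.0290 * 0.5650 * (2.1484 - 1) = 208.9338 kJ

208.9338 kJ


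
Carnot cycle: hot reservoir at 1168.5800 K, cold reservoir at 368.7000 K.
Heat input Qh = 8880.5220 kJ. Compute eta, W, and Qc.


eta = 1 - 368.7000/1168.5800 = 0.6845
W = 0.6845 * 8880.5220 = 6078.6184 kJ
Qc = 8880.5220 - 6078.6184 = 2801.9036 kJ

eta = 68.4489%, W = 6078.6184 kJ, Qc = 2801.9036 kJ


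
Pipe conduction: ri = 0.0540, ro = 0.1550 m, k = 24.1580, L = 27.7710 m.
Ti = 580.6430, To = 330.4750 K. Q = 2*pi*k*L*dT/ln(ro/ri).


dT = 250.1680 K
ln(ro/ri) = 1.0544
Q = 2*pi*24.1580*27.7710*250.1680 / 1.0544 = 1000096.2688 W

1000096.2688 W


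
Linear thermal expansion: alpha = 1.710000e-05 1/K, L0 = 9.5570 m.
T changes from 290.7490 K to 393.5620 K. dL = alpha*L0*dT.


dT = 102.8130 K
dL = 1.710000e-05 * 9.5570 * 102.8130 = 0.016802 m
L_final = 9.573802 m

dL = 0.016802 m


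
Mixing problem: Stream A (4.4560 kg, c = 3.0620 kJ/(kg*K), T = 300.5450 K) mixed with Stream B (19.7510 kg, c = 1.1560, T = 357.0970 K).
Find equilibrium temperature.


num = 12254.0121
den = 36.4764
Tf = 335.9433 K

335.9433 K


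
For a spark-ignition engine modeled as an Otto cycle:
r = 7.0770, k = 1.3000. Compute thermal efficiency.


r^(k-1) = 1.7987
eta = 1 - 1/1.7987 = 0.4440 = 44.4038%

44.4038%


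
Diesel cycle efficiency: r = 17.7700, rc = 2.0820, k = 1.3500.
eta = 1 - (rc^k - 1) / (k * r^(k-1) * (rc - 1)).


r^(k-1) = 2.7377
rc^k = 2.6912
eta = 0.5771 = 57.7090%

57.7090%


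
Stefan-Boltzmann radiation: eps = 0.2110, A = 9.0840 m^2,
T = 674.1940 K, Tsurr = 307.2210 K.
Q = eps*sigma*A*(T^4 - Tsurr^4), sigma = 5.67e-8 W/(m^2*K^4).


T^4 = 2.0660e+11
Tsurr^4 = 8.9085e+09
Q = 0.2110 * 5.67e-8 * 9.0840 * 1.9770e+11 = 21485.2451 W

21485.2451 W


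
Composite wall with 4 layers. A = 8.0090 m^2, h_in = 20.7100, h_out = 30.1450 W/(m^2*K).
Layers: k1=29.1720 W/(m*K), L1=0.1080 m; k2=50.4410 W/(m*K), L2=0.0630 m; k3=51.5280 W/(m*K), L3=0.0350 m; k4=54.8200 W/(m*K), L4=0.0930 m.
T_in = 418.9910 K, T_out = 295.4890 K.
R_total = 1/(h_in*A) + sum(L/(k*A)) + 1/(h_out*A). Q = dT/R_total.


R_conv_in = 1/(20.7100*8.0090) = 0.0060
R_1 = 0.1080/(29.1720*8.0090) = 0.0005
R_2 = 0.0630/(50.4410*8.0090) = 0.0002
R_3 = 0.0350/(51.5280*8.0090) = 8.4810e-05
R_4 = 0.0930/(54.8200*8.0090) = 0.0002
R_conv_out = 1/(30.1450*8.0090) = 0.0041
R_total = 0.0111 K/W
Q = 123.5020 / 0.0111 = 11140.6153 W

R_total = 0.0111 K/W, Q = 11140.6153 W


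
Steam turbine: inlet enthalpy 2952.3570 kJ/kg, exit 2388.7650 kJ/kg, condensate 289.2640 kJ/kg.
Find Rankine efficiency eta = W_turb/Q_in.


W = 563.5920 kJ/kg
Q_in = 2663.0930 kJ/kg
eta = 0.2116 = 21.1631%

eta = 21.1631%


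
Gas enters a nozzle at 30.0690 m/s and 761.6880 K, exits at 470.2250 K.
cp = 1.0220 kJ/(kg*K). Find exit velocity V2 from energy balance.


dT = 291.4630 K
2*cp*1000*dT = 595750.3720
V1^2 = 904.1448
V2 = sqrt(596654.5168) = 772.4342 m/s

772.4342 m/s


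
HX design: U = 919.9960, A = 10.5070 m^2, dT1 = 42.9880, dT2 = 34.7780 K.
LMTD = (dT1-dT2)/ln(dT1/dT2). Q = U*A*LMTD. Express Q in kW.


LMTD = 38.7381 K
Q = 919.9960 * 10.5070 * 38.7381 = 374457.9771 W = 374.4580 kW

374.4580 kW


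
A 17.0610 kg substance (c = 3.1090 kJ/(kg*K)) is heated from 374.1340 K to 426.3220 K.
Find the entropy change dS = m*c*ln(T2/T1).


T2/T1 = 1.1395
ln(T2/T1) = 0.1306
dS = 17.0610 * 3.1090 * 0.1306 = 6.9264 kJ/K

6.9264 kJ/K


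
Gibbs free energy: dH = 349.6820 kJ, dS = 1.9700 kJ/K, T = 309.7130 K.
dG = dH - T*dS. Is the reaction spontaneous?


T*dS = 309.7130 * 1.9700 = 610.1346 kJ
dG = 349.6820 - 610.1346 = -260.4526 kJ (spontaneous)

dG = -260.4526 kJ, spontaneous


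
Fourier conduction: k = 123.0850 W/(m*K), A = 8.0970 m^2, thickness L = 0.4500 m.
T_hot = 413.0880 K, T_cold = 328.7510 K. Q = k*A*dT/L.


dT = 84.3370 K
Q = 123.0850 * 8.0970 * 84.3370 / 0.4500 = 186781.9495 W

186781.9495 W


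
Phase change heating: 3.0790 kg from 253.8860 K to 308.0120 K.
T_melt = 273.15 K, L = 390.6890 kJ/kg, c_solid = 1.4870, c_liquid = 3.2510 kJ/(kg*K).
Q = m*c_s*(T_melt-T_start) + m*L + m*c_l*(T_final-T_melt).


Q1 (sensible, solid) = 3.0790 * 1.4870 * 19.2640 = 88.1997 kJ
Q2 (latent) = 3.0790 * 390.6890 = 1202.9314 kJ
Q3 (sensible, liquid) = 3.0790 * 3.2510 * 34.8620 = 348.9627 kJ
Q_total = 1640.0938 kJ

1640.0938 kJ


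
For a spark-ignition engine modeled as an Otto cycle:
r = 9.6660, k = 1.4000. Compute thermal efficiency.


r^(k-1) = 2.4780
eta = 1 - 1/2.4780 = 0.5964 = 59.6446%

59.6446%


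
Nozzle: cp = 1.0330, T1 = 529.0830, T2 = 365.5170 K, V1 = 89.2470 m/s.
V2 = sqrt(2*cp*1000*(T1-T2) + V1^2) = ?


dT = 163.5660 K
2*cp*1000*dT = 337927.3560
V1^2 = 7965.0270
V2 = sqrt(345892.3830) = 588.1262 m/s

588.1262 m/s


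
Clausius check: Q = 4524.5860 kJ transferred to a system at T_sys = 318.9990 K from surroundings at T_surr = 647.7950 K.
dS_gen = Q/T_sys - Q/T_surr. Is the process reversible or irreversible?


dS_sys = 4524.5860/318.9990 = 14.1837 kJ/K
dS_surr = -4524.5860/647.7950 = -6.9846 kJ/K
dS_gen = 14.1837 - 6.9846 = 7.1991 kJ/K (irreversible)

dS_gen = 7.1991 kJ/K, irreversible


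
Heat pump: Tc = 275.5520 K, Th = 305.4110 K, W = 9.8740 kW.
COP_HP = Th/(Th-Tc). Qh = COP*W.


COP = 305.4110 / 29.8590 = 10.2284
Qh = 10.2284 * 9.8740 = 100.9956 kW

COP = 10.2284, Qh = 100.9956 kW


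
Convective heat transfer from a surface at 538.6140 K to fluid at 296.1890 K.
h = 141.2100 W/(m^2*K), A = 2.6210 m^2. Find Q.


dT = 242.4250 K
Q = 141.2100 * 2.6210 * 242.4250 = 89724.2586 W

89724.2586 W


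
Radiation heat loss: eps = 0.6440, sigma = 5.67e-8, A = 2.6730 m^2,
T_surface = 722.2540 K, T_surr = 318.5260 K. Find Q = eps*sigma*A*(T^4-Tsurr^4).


T^4 = 2.7212e+11
Tsurr^4 = 1.0294e+10
Q = 0.6440 * 5.67e-8 * 2.6730 * 2.6183e+11 = 25555.2523 W

25555.2523 W


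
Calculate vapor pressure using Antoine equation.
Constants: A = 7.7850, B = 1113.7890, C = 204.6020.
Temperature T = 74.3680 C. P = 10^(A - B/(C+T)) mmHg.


C+T = 278.9700
B/(C+T) = 3.9925
log10(P) = 7.7850 - 3.9925 = 3.7925
P = 10^3.7925 = 6201.4812 mmHg

6201.4812 mmHg


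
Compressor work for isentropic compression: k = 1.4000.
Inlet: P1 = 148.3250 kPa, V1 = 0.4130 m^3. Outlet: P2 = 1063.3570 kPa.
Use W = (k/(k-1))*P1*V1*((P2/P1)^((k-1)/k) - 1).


(k-1)/k = 0.2857
(P2/P1)^exp = 1.7556
W = 3.5000 * 148.3250 * 0.4130 * (1.7556 - 1) = 161.9974 kJ

161.9974 kJ


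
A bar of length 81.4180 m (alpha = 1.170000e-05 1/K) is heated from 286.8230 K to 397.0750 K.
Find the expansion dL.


dT = 110.2520 K
dL = 1.170000e-05 * 81.4180 * 110.2520 = 0.105025 m
L_final = 81.523025 m

dL = 0.105025 m


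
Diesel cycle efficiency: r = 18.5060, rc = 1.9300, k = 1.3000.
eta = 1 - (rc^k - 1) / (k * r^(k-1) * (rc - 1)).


r^(k-1) = 2.3999
rc^k = 2.3508
eta = 0.5344 = 53.4429%

53.4429%


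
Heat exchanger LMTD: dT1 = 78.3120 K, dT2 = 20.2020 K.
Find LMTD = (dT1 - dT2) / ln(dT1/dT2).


dT1/dT2 = 3.8764
ln(dT1/dT2) = 1.3549
LMTD = 58.1100 / 1.3549 = 42.8882 K

42.8882 K


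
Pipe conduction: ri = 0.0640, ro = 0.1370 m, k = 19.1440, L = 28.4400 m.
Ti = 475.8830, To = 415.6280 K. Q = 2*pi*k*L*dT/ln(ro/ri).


dT = 60.2550 K
ln(ro/ri) = 0.7611
Q = 2*pi*19.1440*28.4400*60.2550 / 0.7611 = 270828.7380 W

270828.7380 W


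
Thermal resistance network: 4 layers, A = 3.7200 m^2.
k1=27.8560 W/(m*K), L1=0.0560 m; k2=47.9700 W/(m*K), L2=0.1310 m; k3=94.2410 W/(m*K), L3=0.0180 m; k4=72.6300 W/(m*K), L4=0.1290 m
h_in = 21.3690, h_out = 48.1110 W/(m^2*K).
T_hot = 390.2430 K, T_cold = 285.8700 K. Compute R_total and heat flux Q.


R_conv_in = 1/(21.3690*3.7200) = 0.0126
R_1 = 0.0560/(27.8560*3.7200) = 0.0005
R_2 = 0.1310/(47.9700*3.7200) = 0.0007
R_3 = 0.0180/(94.2410*3.7200) = 5.1344e-05
R_4 = 0.1290/(72.6300*3.7200) = 0.0005
R_conv_out = 1/(48.1110*3.7200) = 0.0056
R_total = 0.0200 K/W
Q = 104.3730 / 0.0200 = 5226.3514 W

R_total = 0.0200 K/W, Q = 5226.3514 W


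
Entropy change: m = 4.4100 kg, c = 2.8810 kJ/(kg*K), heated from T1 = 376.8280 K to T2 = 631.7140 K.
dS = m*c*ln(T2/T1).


T2/T1 = 1.6764
ln(T2/T1) = 0.5166
dS = 4.4100 * 2.8810 * 0.5166 = 6.5641 kJ/K

6.5641 kJ/K


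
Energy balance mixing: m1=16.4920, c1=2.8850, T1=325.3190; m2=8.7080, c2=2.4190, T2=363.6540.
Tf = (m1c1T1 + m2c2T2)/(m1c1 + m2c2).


num = 23138.7343
den = 68.6441
Tf = 337.0828 K

337.0828 K


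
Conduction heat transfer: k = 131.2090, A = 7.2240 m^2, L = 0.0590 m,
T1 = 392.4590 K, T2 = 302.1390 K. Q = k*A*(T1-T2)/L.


dT = 90.3200 K
Q = 131.2090 * 7.2240 * 90.3200 / 0.0590 = 1451019.6044 W

1451019.6044 W


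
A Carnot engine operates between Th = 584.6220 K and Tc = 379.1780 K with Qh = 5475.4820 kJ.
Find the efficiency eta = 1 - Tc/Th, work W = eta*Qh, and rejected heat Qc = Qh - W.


eta = 1 - 379.1780/584.6220 = 0.3514
W = 0.3514 * 5475.4820 = 1924.1577 kJ
Qc = 5475.4820 - 1924.1577 = 3551.3243 kJ

eta = 35.1413%, W = 1924.1577 kJ, Qc = 3551.3243 kJ


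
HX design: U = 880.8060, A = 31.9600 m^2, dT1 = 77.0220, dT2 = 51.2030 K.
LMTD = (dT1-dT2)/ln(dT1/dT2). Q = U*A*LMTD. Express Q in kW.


LMTD = 63.2365 K
Q = 880.8060 * 31.9600 * 63.2365 = 1780141.5984 W = 1780.1416 kW

1780.1416 kW


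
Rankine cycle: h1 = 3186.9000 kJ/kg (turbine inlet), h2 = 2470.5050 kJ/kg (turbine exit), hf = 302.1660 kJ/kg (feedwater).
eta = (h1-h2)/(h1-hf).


W = 716.3950 kJ/kg
Q_in = 2884.7340 kJ/kg
eta = 0.2483 = 24.8340%

eta = 24.8340%


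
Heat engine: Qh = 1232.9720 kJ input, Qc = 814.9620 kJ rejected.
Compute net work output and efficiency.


W = 1232.9720 - 814.9620 = 418.0100 kJ
eta = 418.0100 / 1232.9720 = 0.3390 = 33.9026%

W = 418.0100 kJ, eta = 33.9026%


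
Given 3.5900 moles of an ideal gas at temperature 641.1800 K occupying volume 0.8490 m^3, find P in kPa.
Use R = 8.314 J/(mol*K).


P = nRT/V = 3.5900 * 8.314 * 641.1800 / 0.8490
= 19137.4662 / 0.8490 = 22541.1851 Pa = 22.5412 kPa

22.5412 kPa


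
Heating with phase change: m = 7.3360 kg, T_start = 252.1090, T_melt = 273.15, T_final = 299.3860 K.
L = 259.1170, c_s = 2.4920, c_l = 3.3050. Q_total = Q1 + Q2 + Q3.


Q1 (sensible, solid) = 7.3360 * 2.4920 * 21.0410 = 384.6571 kJ
Q2 (latent) = 7.3360 * 259.1170 = 1900.8823 kJ
Q3 (sensible, liquid) = 7.3360 * 3.3050 * 26.2360 = 636.1044 kJ
Q_total = 2921.6438 kJ

2921.6438 kJ


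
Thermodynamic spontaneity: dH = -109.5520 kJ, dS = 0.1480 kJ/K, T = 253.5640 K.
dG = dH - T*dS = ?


T*dS = 253.5640 * 0.1480 = 37.5275 kJ
dG = -109.5520 - 37.5275 = -147.0795 kJ (spontaneous)

dG = -147.0795 kJ, spontaneous


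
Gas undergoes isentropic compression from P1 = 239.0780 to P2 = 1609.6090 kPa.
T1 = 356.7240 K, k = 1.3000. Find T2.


(k-1)/k = 0.2308
(P2/P1)^exp = 1.5528
T2 = 356.7240 * 1.5528 = 553.9250 K

553.9250 K


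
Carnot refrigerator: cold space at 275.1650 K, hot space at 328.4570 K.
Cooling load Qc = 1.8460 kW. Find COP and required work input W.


COP = 275.1650 / 53.2920 = 5.1633
W = 1.8460 / 5.1633 = 0.3575 kW

COP = 5.1633, W = 0.3575 kW


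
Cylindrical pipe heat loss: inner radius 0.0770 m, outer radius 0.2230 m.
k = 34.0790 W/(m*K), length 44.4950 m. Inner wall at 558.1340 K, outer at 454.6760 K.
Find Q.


dT = 103.4580 K
ln(ro/ri) = 1.0634
Q = 2*pi*34.0790*44.4950*103.4580 / 1.0634 = 926955.9313 W

926955.9313 W


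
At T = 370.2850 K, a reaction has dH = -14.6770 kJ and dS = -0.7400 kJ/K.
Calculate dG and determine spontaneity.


T*dS = 370.2850 * -0.7400 = -274.0109 kJ
dG = -14.6770 + 274.0109 = 259.3339 kJ (non-spontaneous)

dG = 259.3339 kJ, non-spontaneous


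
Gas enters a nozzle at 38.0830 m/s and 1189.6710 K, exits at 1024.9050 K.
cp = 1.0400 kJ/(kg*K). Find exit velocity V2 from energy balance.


dT = 164.7660 K
2*cp*1000*dT = 342713.2800
V1^2 = 1450.3149
V2 = sqrt(344163.5949) = 586.6546 m/s

586.6546 m/s


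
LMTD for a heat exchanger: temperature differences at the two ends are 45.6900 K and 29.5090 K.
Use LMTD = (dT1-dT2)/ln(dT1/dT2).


dT1/dT2 = 1.5483
ln(dT1/dT2) = 0.4372
LMTD = 16.1810 / 0.4372 = 37.0119 K

37.0119 K


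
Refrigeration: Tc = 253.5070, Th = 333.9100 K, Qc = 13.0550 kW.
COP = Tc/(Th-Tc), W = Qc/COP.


COP = 253.5070 / 80.4030 = 3.1530
W = 13.0550 / 3.1530 = 4.1406 kW

COP = 3.1530, W = 4.1406 kW


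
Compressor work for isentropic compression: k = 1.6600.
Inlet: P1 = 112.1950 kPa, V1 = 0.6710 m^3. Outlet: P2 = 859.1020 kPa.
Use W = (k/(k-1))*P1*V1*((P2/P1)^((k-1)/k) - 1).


(k-1)/k = 0.3976
(P2/P1)^exp = 2.2465
W = 2.5152 * 112.1950 * 0.6710 * (2.2465 - 1) = 236.0139 kJ

236.0139 kJ


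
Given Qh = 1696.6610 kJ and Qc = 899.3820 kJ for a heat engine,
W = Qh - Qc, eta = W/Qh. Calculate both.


W = 1696.6610 - 899.3820 = 797.2790 kJ
eta = 797.2790 / 1696.6610 = 0.4699 = 46.9911%

W = 797.2790 kJ, eta = 46.9911%


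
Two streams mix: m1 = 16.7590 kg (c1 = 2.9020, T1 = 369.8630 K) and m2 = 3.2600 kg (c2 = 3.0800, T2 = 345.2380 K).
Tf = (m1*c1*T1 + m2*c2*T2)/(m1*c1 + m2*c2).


num = 21454.6114
den = 58.6754
Tf = 365.6491 K

365.6491 K


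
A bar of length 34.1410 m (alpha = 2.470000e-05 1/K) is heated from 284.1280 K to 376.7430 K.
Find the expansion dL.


dT = 92.6150 K
dL = 2.470000e-05 * 34.1410 * 92.6150 = 0.078101 m
L_final = 34.219101 m

dL = 0.078101 m


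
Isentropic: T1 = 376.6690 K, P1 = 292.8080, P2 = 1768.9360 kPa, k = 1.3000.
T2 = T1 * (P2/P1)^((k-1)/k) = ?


(k-1)/k = 0.2308
(P2/P1)^exp = 1.5145
T2 = 376.6690 * 1.5145 = 570.4538 K

570.4538 K


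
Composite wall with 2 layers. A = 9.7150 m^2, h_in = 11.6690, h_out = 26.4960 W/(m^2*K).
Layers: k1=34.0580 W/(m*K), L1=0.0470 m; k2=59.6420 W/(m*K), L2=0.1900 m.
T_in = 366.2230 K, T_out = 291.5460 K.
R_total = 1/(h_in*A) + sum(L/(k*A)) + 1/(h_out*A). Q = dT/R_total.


R_conv_in = 1/(11.6690*9.7150) = 0.0088
R_1 = 0.0470/(34.0580*9.7150) = 0.0001
R_2 = 0.1900/(59.6420*9.7150) = 0.0003
R_conv_out = 1/(26.4960*9.7150) = 0.0039
R_total = 0.0132 K/W
Q = 74.6770 / 0.0132 = 5667.6743 W

R_total = 0.0132 K/W, Q = 5667.6743 W


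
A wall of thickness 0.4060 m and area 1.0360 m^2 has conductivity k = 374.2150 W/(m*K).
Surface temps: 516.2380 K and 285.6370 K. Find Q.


dT = 230.6010 K
Q = 374.2150 * 1.0360 * 230.6010 / 0.4060 = 220199.3841 W

220199.3841 W


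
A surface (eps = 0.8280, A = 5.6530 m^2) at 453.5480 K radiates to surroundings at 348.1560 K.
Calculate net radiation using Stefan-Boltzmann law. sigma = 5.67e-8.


T^4 = 4.2315e+10
Tsurr^4 = 1.4692e+10
Q = 0.8280 * 5.67e-8 * 5.6530 * 2.7622e+10 = 7330.8347 W

7330.8347 W


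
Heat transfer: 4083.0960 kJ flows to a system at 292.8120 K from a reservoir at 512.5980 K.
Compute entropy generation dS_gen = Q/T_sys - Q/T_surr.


dS_sys = 4083.0960/292.8120 = 13.9444 kJ/K
dS_surr = -4083.0960/512.5980 = -7.9655 kJ/K
dS_gen = 13.9444 - 7.9655 = 5.9789 kJ/K (irreversible)

dS_gen = 5.9789 kJ/K, irreversible


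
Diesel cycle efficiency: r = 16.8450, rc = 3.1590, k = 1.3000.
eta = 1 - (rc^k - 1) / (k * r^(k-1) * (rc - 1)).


r^(k-1) = 2.3331
rc^k = 4.4608
eta = 0.4715 = 47.1504%

47.1504%


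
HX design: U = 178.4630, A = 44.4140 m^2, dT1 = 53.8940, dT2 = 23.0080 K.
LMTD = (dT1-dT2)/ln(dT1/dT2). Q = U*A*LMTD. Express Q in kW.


LMTD = 36.2862 K
Q = 178.4630 * 44.4140 * 36.2862 = 287613.8374 W = 287.6138 kW

287.6138 kW


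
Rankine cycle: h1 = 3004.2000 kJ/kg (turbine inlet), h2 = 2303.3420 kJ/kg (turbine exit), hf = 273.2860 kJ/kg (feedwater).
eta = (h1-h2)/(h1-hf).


W = 700.8580 kJ/kg
Q_in = 2730.9140 kJ/kg
eta = 0.2566 = 25.6639%

eta = 25.6639%


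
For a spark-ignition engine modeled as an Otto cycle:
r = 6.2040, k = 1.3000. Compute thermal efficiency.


r^(k-1) = 1.7290
eta = 1 - 1/1.7290 = 0.4216 = 42.1640%

42.1640%


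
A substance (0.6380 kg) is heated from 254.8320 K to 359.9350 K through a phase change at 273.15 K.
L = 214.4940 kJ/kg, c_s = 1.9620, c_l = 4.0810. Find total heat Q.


Q1 (sensible, solid) = 0.6380 * 1.9620 * 18.3180 = 22.9297 kJ
Q2 (latent) = 0.6380 * 214.4940 = 136.8472 kJ
Q3 (sensible, liquid) = 0.6380 * 4.0810 * 86.7850 = 225.9602 kJ
Q_total = 385.7370 kJ

385.7370 kJ


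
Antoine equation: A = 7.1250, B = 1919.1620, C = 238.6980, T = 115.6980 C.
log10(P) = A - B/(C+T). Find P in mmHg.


C+T = 354.3960
B/(C+T) = 5.4153
log10(P) = 7.1250 - 5.4153 = 1.7097
P = 10^1.7097 = 51.2503 mmHg

51.2503 mmHg


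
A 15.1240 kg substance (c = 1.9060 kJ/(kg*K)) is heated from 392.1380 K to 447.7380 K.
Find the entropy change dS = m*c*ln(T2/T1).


T2/T1 = 1.1418
ln(T2/T1) = 0.1326
dS = 15.1240 * 1.9060 * 0.1326 = 3.8222 kJ/K

3.8222 kJ/K


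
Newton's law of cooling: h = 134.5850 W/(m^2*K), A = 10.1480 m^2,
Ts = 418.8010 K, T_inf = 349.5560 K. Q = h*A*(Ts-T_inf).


dT = 69.2450 K
Q = 134.5850 * 10.1480 * 69.2450 = 94572.6453 W

94572.6453 W


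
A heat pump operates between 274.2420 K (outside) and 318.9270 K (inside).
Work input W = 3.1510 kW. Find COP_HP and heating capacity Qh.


COP = 318.9270 / 44.6850 = 7.1372
Qh = 7.1372 * 3.1510 = 22.4894 kW

COP = 7.1372, Qh = 22.4894 kW


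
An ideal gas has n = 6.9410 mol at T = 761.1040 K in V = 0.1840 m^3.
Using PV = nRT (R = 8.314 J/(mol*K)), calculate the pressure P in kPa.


P = nRT/V = 6.9410 * 8.314 * 761.1040 / 0.1840
= 43921.3893 / 0.1840 = 238703.2027 Pa = 238.7032 kPa

238.7032 kPa


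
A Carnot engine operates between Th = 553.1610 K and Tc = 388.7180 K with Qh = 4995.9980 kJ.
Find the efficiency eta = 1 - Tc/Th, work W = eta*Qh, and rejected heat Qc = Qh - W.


eta = 1 - 388.7180/553.1610 = 0.2973
W = 0.2973 * 4995.9980 = 1485.2039 kJ
Qc = 4995.9980 - 1485.2039 = 3510.7941 kJ

eta = 29.7279%, W = 1485.2039 kJ, Qc = 3510.7941 kJ


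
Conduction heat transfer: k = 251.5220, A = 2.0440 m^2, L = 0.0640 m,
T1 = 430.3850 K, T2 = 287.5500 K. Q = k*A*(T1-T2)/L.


dT = 142.8350 K
Q = 251.5220 * 2.0440 * 142.8350 / 0.0640 = 1147391.2518 W

1147391.2518 W


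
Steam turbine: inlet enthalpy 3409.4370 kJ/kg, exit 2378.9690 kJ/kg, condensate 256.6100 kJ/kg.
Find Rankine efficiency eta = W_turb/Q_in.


W = 1030.4680 kJ/kg
Q_in = 3152.8270 kJ/kg
eta = 0.3268 = 32.6839%

eta = 32.6839%


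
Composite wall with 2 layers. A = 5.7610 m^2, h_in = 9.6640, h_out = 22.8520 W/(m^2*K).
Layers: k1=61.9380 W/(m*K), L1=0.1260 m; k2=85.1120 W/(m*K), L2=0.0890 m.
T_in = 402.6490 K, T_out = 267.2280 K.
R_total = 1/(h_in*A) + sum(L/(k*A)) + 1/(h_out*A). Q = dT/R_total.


R_conv_in = 1/(9.6640*5.7610) = 0.0180
R_1 = 0.1260/(61.9380*5.7610) = 0.0004
R_2 = 0.0890/(85.1120*5.7610) = 0.0002
R_conv_out = 1/(22.8520*5.7610) = 0.0076
R_total = 0.0261 K/W
Q = 135.4210 / 0.0261 = 5190.1132 W

R_total = 0.0261 K/W, Q = 5190.1132 W


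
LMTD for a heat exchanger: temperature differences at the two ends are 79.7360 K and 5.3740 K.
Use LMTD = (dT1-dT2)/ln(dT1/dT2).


dT1/dT2 = 14.8374
ln(dT1/dT2) = 2.6971
LMTD = 74.3620 / 2.6971 = 27.5706 K

27.5706 K


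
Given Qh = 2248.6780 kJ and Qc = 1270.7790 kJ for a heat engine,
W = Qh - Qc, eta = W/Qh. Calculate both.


W = 2248.6780 - 1270.7790 = 977.8990 kJ
eta = 977.8990 / 2248.6780 = 0.4349 = 43.4877%

W = 977.8990 kJ, eta = 43.4877%


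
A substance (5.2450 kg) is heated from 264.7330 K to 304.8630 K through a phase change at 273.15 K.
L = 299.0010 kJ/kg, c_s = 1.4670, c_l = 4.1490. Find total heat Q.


Q1 (sensible, solid) = 5.2450 * 1.4670 * 8.4170 = 64.7639 kJ
Q2 (latent) = 5.2450 * 299.0010 = 1568.2602 kJ
Q3 (sensible, liquid) = 5.2450 * 4.1490 * 31.7130 = 690.1226 kJ
Q_total = 2323.1467 kJ

2323.1467 kJ


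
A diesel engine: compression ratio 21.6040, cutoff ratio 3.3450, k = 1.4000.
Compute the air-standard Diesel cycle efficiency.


r^(k-1) = 3.4183
rc^k = 5.4219
eta = 0.6060 = 60.5971%

60.5971%


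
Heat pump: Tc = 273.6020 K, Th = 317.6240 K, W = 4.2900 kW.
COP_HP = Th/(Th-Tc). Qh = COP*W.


COP = 317.6240 / 44.0220 = 7.2151
Qh = 7.2151 * 4.2900 = 30.9529 kW

COP = 7.2151, Qh = 30.9529 kW


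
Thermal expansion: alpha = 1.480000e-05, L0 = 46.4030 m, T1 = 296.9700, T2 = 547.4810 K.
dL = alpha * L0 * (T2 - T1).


dT = 250.5110 K
dL = 1.480000e-05 * 46.4030 * 250.5110 = 0.172042 m
L_final = 46.575042 m

dL = 0.172042 m


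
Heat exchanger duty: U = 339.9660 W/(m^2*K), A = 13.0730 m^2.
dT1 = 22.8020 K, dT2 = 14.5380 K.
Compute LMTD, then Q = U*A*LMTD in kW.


LMTD = 18.3611 K
Q = 339.9660 * 13.0730 * 18.3611 = 81603.5556 W = 81.6036 kW

81.6036 kW


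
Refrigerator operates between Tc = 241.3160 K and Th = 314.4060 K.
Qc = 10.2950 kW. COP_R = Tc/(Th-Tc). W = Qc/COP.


COP = 241.3160 / 73.0900 = 3.3016
W = 10.2950 / 3.3016 = 3.1182 kW

COP = 3.3016, W = 3.1182 kW


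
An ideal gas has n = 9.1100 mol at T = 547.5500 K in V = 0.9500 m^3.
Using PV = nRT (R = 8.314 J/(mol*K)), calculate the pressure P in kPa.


P = nRT/V = 9.1100 * 8.314 * 547.5500 / 0.9500
= 41471.7327 / 0.9500 = 43654.4554 Pa = 43.6545 kPa

43.6545 kPa


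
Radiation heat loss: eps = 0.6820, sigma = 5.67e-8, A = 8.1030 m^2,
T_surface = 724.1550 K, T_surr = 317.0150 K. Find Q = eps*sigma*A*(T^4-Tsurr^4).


T^4 = 2.7500e+11
Tsurr^4 = 1.0100e+10
Q = 0.6820 * 5.67e-8 * 8.1030 * 2.6490e+11 = 83001.9896 W

83001.9896 W


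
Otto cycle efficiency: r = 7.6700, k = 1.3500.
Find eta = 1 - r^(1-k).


r^(k-1) = 2.0402
eta = 1 - 1/2.0402 = 0.5099 = 50.9858%

50.9858%


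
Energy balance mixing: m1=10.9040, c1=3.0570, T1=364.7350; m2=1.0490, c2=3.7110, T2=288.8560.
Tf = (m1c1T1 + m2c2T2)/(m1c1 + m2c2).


num = 13282.3742
den = 37.2264
Tf = 356.8002 K

356.8002 K


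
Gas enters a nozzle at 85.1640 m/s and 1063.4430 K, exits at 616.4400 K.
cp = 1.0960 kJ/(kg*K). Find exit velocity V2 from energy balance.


dT = 447.0030 K
2*cp*1000*dT = 979830.5760
V1^2 = 7252.9069
V2 = sqrt(987083.4829) = 993.5208 m/s

993.5208 m/s


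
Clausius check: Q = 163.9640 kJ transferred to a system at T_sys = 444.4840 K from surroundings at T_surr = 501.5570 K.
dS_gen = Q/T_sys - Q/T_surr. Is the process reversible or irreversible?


dS_sys = 163.9640/444.4840 = 0.3689 kJ/K
dS_surr = -163.9640/501.5570 = -0.3269 kJ/K
dS_gen = 0.3689 - 0.3269 = 0.0420 kJ/K (irreversible)

dS_gen = 0.0420 kJ/K, irreversible


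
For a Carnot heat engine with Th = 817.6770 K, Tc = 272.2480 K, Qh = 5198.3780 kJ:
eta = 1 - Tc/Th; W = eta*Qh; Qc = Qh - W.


eta = 1 - 272.2480/817.6770 = 0.6670
W = 0.6670 * 5198.3780 = 3467.5625 kJ
Qc = 5198.3780 - 3467.5625 = 1730.8155 kJ

eta = 66.7047%, W = 3467.5625 kJ, Qc = 1730.8155 kJ


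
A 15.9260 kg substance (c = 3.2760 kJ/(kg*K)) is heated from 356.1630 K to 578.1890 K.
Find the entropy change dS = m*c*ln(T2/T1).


T2/T1 = 1.6234
ln(T2/T1) = 0.4845
dS = 15.9260 * 3.2760 * 0.4845 = 25.2787 kJ/K

25.2787 kJ/K


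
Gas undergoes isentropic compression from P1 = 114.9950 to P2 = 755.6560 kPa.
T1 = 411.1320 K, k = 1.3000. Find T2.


(k-1)/k = 0.2308
(P2/P1)^exp = 1.5441
T2 = 411.1320 * 1.5441 = 634.8464 K

634.8464 K


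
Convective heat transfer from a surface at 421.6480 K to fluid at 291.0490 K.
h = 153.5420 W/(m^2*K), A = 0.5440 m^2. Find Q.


dT = 130.5990 K
Q = 153.5420 * 0.5440 * 130.5990 = 10908.5228 W

10908.5228 W


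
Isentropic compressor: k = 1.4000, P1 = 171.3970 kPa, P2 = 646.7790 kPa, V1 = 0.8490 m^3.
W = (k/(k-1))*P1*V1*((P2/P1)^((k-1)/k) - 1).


(k-1)/k = 0.2857
(P2/P1)^exp = 1.4615
W = 3.5000 * 171.3970 * 0.8490 * (1.4615 - 1) = 235.0237 kJ

235.0237 kJ


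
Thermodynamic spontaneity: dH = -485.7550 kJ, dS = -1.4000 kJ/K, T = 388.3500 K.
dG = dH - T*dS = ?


T*dS = 388.3500 * -1.4000 = -543.6900 kJ
dG = -485.7550 + 543.6900 = 57.9350 kJ (non-spontaneous)

dG = 57.9350 kJ, non-spontaneous


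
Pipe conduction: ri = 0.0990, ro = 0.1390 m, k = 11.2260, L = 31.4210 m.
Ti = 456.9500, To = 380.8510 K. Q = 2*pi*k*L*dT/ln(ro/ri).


dT = 76.0990 K
ln(ro/ri) = 0.3394
Q = 2*pi*11.2260*31.4210*76.0990 / 0.3394 = 496993.5814 W

496993.5814 W


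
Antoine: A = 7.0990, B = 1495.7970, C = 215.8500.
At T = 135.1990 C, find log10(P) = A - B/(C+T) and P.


C+T = 351.0490
B/(C+T) = 4.2609
log10(P) = 7.0990 - 4.2609 = 2.8381
P = 10^2.8381 = 688.7552 mmHg

688.7552 mmHg


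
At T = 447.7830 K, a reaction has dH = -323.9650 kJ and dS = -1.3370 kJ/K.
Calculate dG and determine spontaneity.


T*dS = 447.7830 * -1.3370 = -598.6859 kJ
dG = -323.9650 + 598.6859 = 274.7209 kJ (non-spontaneous)

dG = 274.7209 kJ, non-spontaneous


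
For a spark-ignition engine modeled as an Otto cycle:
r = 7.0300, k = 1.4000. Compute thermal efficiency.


r^(k-1) = 2.1816
eta = 1 - 1/2.1816 = 0.5416 = 54.1628%

54.1628%


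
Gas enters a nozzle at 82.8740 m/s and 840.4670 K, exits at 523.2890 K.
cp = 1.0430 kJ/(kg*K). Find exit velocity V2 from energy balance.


dT = 317.1780 K
2*cp*1000*dT = 661633.3080
V1^2 = 6868.0999
V2 = sqrt(668501.4079) = 817.6194 m/s

817.6194 m/s


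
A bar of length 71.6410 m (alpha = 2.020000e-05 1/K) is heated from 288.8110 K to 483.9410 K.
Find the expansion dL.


dT = 195.1300 K
dL = 2.020000e-05 * 71.6410 * 195.1300 = 0.282382 m
L_final = 71.923382 m

dL = 0.282382 m


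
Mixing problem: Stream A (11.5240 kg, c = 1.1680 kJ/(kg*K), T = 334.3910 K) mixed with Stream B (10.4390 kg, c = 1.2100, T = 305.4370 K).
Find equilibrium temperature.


num = 8358.9463
den = 26.0912
Tf = 320.3739 K

320.3739 K


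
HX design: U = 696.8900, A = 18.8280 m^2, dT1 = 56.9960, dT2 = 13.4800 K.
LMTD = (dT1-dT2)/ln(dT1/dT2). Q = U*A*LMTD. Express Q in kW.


LMTD = 30.1823 K
Q = 696.8900 * 18.8280 * 30.1823 = 396022.8142 W = 396.0228 kW

396.0228 kW


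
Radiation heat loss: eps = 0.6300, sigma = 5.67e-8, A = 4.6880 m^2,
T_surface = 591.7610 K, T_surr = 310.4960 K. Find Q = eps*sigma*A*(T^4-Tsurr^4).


T^4 = 1.2263e+11
Tsurr^4 = 9.2945e+09
Q = 0.6300 * 5.67e-8 * 4.6880 * 1.1333e+11 = 18978.6378 W

18978.6378 W
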